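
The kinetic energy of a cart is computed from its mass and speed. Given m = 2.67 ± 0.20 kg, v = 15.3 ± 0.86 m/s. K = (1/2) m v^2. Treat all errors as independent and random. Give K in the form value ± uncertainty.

313 ± 42.2 J

Relative error in a monomial: (δK/K)² = Σ (nᵢ · δxᵢ/xᵢ)².
  (1·δm/m)² = (1×0.0749)² = 0.00561;  (2·δv/v)² = (2×0.0562)² = 0.0126
δK/K = √(0.0182) = 0.135
K = 313 J, so δK = 0.135 × 313 = 42.2 J.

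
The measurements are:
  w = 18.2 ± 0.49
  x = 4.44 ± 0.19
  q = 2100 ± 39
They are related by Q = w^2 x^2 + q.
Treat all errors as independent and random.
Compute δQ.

661

Let p = w^2·x^2 = 6530. δp/p = √((2·δw/w)² + (2·δx/x)²) = √(0.00290 + 0.00732) = 0.101, so δp = 660.
Q = p + q: δQ = √(δp² + δq²) = √(4.36e+05 + 1520) = 661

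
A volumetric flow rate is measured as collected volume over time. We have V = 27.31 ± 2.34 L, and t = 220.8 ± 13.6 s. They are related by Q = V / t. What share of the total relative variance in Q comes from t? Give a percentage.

34.1%

(δQ/Q)² = (1·δV/V)² + (-1·δt/t)²
  V term: (1×0.0857)² = 0.00734
  t term: (-1×0.0616)² = 0.00379
Total = 0.0111. Share from t = 0.00379/0.0111 = 0.341.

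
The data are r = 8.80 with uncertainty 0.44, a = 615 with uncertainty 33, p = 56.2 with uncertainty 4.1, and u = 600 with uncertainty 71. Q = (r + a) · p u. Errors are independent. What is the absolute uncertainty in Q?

3.13e+06

Let w = r + a = 624. δw = √(δr² + δa²) = √(0.194 + 1090) = 33.0, so δw/w = 0.0529.
Q is then a monomial in w, p, u:
δQ/Q = √((δw/w)² + (1·δp/p)² + (1·δu/u)²) = √(0.00280 + 0.00532 + 0.0140) = 0.149
Q = 2.1e+07, so δQ = 0.149 × 2.1e+07 = 3.13e+06.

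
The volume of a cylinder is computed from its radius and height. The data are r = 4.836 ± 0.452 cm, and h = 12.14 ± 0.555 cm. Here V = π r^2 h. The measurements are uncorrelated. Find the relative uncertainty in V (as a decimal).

Relative error in a monomial: (δV/V)² = Σ (nᵢ · δxᵢ/xᵢ)².
  (2·δr/r)² = (2×0.0935)² = 0.0349;  (1·δh/h)² = (1×0.0457)² = 0.00209
δV/V = √(0.0370) = 0.192

0.192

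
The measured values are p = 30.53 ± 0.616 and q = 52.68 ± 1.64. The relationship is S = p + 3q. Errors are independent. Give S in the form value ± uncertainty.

188.6 ± 4.96

Sums and differences: (δS)² = Σ (cᵢ δxᵢ)².
  (δp)² = 0.379;  (3·δq)² = 24.2
δS = √(24.6) = 4.96
S = 188.6.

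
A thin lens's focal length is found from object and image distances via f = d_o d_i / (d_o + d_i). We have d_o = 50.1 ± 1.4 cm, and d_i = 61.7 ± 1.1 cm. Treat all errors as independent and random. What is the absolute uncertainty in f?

0.480 cm

∂f/∂d_o = (d_i/(d_o+d_i))² = 0.305;  ∂f/∂d_i = (d_o/(d_o+d_i))² = 0.201
δf = √((∂f/∂d_o · δd_o)² + (∂f/∂d_i · δd_i)²) = √(0.182 + 0.0488) = 0.480 cm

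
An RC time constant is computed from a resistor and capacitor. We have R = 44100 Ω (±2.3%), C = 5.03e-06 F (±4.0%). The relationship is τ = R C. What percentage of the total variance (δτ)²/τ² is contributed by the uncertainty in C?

75.2%

(δτ/τ)² = (1·δR/R)² + (1·δC/C)²
  R term: (1×0.0230)² = 0.000529
  C term: (1×0.0400)² = 0.00160
Total = 0.00213. Share from C = 0.00160/0.00213 = 0.752.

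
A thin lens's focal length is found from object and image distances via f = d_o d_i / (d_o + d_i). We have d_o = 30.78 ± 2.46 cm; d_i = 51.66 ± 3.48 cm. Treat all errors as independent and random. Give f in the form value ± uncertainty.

19.29 ± 1.08 cm

∂f/∂d_o = (d_i/(d_o+d_i))² = 0.393;  ∂f/∂d_i = (d_o/(d_o+d_i))² = 0.139
δf = √((∂f/∂d_o · δd_o)² + (∂f/∂d_i · δd_i)²) = √(0.933 + 0.235) = 1.08 cm
f = 19.29 cm.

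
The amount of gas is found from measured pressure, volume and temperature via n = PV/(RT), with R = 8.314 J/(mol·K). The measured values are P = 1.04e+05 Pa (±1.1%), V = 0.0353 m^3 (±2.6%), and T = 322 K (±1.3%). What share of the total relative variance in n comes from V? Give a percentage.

(δn/n)² = (1·δP/P)² + (1·δV/V)² + (-1·δT/T)²
  P term: (1×0.0110)² = 0.000121
  V term: (1×0.0260)² = 0.000676
  T term: (-1×0.0130)² = 0.000169
Total = 0.000966. Share from V = 0.000676/0.000966 = 0.700.

70.0%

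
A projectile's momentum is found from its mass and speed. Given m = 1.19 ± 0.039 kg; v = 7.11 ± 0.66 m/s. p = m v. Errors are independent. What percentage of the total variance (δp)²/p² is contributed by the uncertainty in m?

(δp/p)² = (1·δm/m)² + (1·δv/v)²
  m term: (1×0.0328)² = 0.00107
  v term: (1×0.0928)² = 0.00862
Total = 0.00969. Share from m = 0.00107/0.00969 = 0.111.

11.1%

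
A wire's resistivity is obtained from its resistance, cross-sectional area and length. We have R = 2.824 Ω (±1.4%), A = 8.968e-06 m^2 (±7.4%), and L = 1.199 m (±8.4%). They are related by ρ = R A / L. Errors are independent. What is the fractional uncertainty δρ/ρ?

Relative error in a monomial: (δρ/ρ)² = Σ (nᵢ · δxᵢ/xᵢ)².
  (1·δR/R)² = (1×0.0140)² = 0.000196;  (1·δA/A)² = (1×0.0740)² = 0.00548;  (-1·δL/L)² = (-1×0.0840)² = 0.00706
δρ/ρ = √(0.0127) = 0.113

0.113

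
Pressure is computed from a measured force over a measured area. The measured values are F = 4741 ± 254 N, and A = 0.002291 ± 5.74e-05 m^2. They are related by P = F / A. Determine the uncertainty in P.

1.22e+05 Pa

Relative error in a monomial: (δP/P)² = Σ (nᵢ · δxᵢ/xᵢ)².
  (1·δF/F)² = (1×0.0536)² = 0.00287;  (-1·δA/A)² = (-1×0.0251)² = 0.000628
δP/P = √(0.00350) = 0.0591
P = 2.069e+06 Pa, so δP = 0.0591 × 2.069e+06 = 1.22e+05 Pa.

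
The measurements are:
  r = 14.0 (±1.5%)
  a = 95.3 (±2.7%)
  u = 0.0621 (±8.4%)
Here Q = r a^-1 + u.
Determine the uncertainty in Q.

Let p = r·a^-1 = 0.147. δp/p = √((1·δr/r)² + (-1·δa/a)²) = √(0.000225 + 0.000729) = 0.0309, so δp = 0.00454.
Q = p + u: δQ = √(δp² + δu²) = √(2.06e-05 + 2.72e-05) = 0.00691

0.00691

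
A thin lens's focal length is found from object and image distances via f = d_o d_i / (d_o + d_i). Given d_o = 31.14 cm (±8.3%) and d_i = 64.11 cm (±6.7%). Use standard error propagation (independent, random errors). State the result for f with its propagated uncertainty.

20.96 ± 1.26 cm

∂f/∂d_o = (d_i/(d_o+d_i))² = 0.453;  ∂f/∂d_i = (d_o/(d_o+d_i))² = 0.107
δf = √((∂f/∂d_o · δd_o)² + (∂f/∂d_i · δd_i)²) = √(1.37 + 0.211) = 1.26 cm
f = 20.96 cm.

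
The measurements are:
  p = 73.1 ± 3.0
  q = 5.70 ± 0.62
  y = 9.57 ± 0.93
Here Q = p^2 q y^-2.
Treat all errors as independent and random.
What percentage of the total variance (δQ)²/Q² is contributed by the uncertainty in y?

67.0%

(δQ/Q)² = (2·δp/p)² + (1·δq/q)² + (-2·δy/y)²
  p term: (2×0.0410)² = 0.00674
  q term: (1×0.109)² = 0.0118
  y term: (-2×0.0972)² = 0.0378
Total = 0.0563. Share from y = 0.0378/0.0563 = 0.670.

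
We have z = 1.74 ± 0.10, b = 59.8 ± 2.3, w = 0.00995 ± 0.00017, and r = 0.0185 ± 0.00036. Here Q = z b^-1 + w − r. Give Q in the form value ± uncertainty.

Let p = z·b^-1 = 0.0291. δp/p = √((1·δz/z)² + (-1·δb/b)²) = √(0.00330 + 0.00148) = 0.0692, so δp = 0.00201.
Q = p + w − r: δQ = √(δp² + δw² + δr²) = √(4.05e-06 + 2.89e-08 + 1.3e-07) = 0.00205
Q = 0.0205.

0.0205 ± 0.00205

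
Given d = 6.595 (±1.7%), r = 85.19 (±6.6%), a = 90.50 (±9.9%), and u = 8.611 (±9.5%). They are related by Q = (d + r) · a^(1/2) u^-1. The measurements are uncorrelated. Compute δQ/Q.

Let w = d + r = 91.78. δw = √(δd² + δr²) = √(0.0126 + 31.6) = 5.62, so δw/w = 0.0613.
Q is then a monomial in w, a, u:
δQ/Q = √((δw/w)² + (½·δa/a)² + (-1·δu/u)²) = √(0.00375 + 0.00245 + 0.00903) = 0.123

0.123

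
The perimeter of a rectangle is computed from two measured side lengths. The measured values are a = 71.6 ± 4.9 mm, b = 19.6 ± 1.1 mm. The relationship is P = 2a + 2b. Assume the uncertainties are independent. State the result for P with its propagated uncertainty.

182 ± 10.0 mm

For a sum/difference, combine absolute errors in quadrature:
  (2·δa)² = 96.0;  (2·δb)² = 4.84
δP = √(101) = 10.0 mm
P = 182 mm.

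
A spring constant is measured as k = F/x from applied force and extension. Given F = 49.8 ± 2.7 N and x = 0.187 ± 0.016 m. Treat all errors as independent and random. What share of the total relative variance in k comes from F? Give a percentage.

(δk/k)² = (1·δF/F)² + (-1·δx/x)²
  F term: (1×0.0542)² = 0.00294
  x term: (-1×0.0856)² = 0.00732
Total = 0.0103. Share from F = 0.00294/0.0103 = 0.286.

28.6%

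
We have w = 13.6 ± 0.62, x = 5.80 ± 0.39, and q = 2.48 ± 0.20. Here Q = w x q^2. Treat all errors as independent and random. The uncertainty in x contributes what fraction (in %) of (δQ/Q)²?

(δQ/Q)² = (1·δw/w)² + (1·δx/x)² + (2·δq/q)²
  w term: (1×0.0456)² = 0.00208
  x term: (1×0.0672)² = 0.00452
  q term: (2×0.0806)² = 0.0260
Total = 0.0326. Share from x = 0.00452/0.0326 = 0.139.

13.9%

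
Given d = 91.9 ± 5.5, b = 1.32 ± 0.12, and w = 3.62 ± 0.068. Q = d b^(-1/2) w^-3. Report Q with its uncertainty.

Each factor contributes (exponent × relative error)² to (δQ/Q)²:
  (1·δd/d)² = (1×0.0598)² = 0.00358;  (−½·δb/b)² = (-0.5×0.0909)² = 0.00207;  (-3·δw/w)² = (-3×0.0188)² = 0.00318
δQ/Q = √(0.00882) = 0.0939
Q = 1.69, so δQ = 0.0939 × 1.69 = 0.158.

1.69 ± 0.158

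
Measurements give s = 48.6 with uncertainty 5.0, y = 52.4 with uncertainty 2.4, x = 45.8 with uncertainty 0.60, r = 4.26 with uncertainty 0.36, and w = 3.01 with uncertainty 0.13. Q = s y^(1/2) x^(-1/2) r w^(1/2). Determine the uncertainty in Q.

52.6

Each factor contributes (exponent × relative error)² to (δQ/Q)²:
  (1·δs/s)² = (1×0.103)² = 0.0106;  (½·δy/y)² = (0.5×0.0458)² = 0.000524;  (−½·δx/x)² = (-0.5×0.0131)² = 4.29e-05;  (1·δr/r)² = (1×0.0845)² = 0.00714;  (½·δw/w)² = (0.5×0.0432)² = 0.000466
δQ/Q = √(0.0188) = 0.137
Q = 384, so δQ = 0.137 × 384 = 52.6.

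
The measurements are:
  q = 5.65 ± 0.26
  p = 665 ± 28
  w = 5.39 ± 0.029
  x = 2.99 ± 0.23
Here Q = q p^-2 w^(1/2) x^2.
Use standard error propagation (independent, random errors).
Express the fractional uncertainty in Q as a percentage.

Relative error in a monomial: (δQ/Q)² = Σ (nᵢ · δxᵢ/xᵢ)².
  (1·δq/q)² = (1×0.0460)² = 0.00212;  (-2·δp/p)² = (-2×0.0421)² = 0.00709;  (½·δw/w)² = (0.5×0.00538)² = 7.24e-06;  (2·δx/x)² = (2×0.0769)² = 0.0237
δQ/Q = √(0.0329) = 0.181

18.1%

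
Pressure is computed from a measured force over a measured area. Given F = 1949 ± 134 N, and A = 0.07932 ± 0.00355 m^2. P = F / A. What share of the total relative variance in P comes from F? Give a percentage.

(δP/P)² = (1·δF/F)² + (-1·δA/A)²
  F term: (1×0.0688)² = 0.00473
  A term: (-1×0.0448)² = 0.00200
Total = 0.00673. Share from F = 0.00473/0.00673 = 0.702.

70.2%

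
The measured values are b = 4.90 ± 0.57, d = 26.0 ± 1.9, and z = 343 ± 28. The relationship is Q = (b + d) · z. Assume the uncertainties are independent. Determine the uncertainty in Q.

Let u = b + d = 30.9. δu = √(δb² + δd²) = √(0.325 + 3.61) = 1.98, so δu/u = 0.0642.
Q is then a monomial in u, z:
δQ/Q = √((δu/u)² + (1·δz/z)²) = √(0.00412 + 0.00666) = 0.104
Q = 10600, so δQ = 0.104 × 10600 = 1100.

1100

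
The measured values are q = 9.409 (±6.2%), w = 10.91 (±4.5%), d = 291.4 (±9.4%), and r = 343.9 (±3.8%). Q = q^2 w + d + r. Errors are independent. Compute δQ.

131

Let p = q^2·w = 965.9. δp/p = √((2·δq/q)² + (1·δw/w)²) = √(0.0154 + 0.00202) = 0.132, so δp = 127.
Q = p + d + r: δQ = √(δp² + δd² + δr²) = √(16200 + 750 + 171) = 131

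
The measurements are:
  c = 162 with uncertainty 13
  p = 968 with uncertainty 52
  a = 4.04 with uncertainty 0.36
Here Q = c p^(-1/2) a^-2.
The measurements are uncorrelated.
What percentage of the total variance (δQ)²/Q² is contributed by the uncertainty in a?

(δQ/Q)² = (1·δc/c)² + (−½·δp/p)² + (-2·δa/a)²
  c term: (1×0.0802)² = 0.00644
  p term: (-0.5×0.0537)² = 0.000721
  a term: (-2×0.0891)² = 0.0318
Total = 0.0389. Share from a = 0.0318/0.0389 = 0.816.

81.6%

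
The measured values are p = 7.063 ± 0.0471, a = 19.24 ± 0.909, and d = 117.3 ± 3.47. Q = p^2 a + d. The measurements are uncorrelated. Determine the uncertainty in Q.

Let w = p^2·a = 959.8. δw/w = √((2·δp/p)² + (1·δa/a)²) = √(0.000178 + 0.00223) = 0.0491, so δw = 47.1.
Q = w + d: δQ = √(δw² + δd²) = √(2220 + 12.0) = 47.2

47.2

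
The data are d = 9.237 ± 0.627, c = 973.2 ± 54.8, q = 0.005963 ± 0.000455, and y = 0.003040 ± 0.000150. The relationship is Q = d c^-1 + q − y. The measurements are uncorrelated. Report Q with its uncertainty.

Let p = d·c^-1 = 0.009491. δp/p = √((1·δd/d)² + (-1·δc/c)²) = √(0.00461 + 0.00317) = 0.0882, so δp = 0.000837.
Q = p + q − y: δQ = √(δp² + δq² + δy²) = √(7.01e-07 + 2.07e-07 + 2.25e-08) = 0.000964
Q = 0.01241.

0.01241 ± 0.000964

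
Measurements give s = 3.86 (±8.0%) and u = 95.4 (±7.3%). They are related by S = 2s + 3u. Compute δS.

Each term contributes (cᵢ δxᵢ)² to (δS)²:
  (2·δs)² = 0.381;  (3·δu)² = 437
δS = √(437) = 20.9

20.9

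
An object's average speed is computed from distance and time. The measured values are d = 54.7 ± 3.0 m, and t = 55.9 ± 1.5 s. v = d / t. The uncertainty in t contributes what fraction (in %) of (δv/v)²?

19.3%

(δv/v)² = (1·δd/d)² + (-1·δt/t)²
  d term: (1×0.0548)² = 0.00301
  t term: (-1×0.0268)² = 0.000720
Total = 0.00373. Share from t = 0.000720/0.00373 = 0.193.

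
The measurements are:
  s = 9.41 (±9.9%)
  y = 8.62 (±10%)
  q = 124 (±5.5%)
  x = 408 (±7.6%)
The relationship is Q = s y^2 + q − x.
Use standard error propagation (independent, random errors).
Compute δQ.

159

Let p = s·y^2 = 699. δp/p = √((1·δs/s)² + (2·δy/y)²) = √(0.00980 + 0.0400) = 0.223, so δp = 156.
Q = p + q − x: δQ = √(δp² + δq² + δx²) = √(24300 + 46.5 + 961) = 159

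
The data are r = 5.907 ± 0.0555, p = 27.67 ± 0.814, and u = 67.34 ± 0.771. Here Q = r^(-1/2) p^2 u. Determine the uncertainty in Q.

1280

Each factor contributes (exponent × relative error)² to (δQ/Q)²:
  (−½·δr/r)² = (-0.5×0.00940)² = 2.21e-05;  (2·δp/p)² = (2×0.0294)² = 0.00346;  (1·δu/u)² = (1×0.0114)² = 0.000131
δQ/Q = √(0.00361) = 0.0601
Q = 21210, so δQ = 0.0601 × 21210 = 1280.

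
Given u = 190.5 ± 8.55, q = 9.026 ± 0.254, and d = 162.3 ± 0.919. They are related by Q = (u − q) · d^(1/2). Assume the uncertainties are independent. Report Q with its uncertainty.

Let w = u − q = 181.5. δw = √(δu² + δq²) = √(73.1 + 0.0645) = 8.55, so δw/w = 0.0471.
Q is then a monomial in w, d:
δQ/Q = √((δw/w)² + (½·δd/d)²) = √(0.00222 + 8.02e-06) = 0.0472
Q = 2312, so δQ = 0.0472 × 2312 = 109.

2312 ± 109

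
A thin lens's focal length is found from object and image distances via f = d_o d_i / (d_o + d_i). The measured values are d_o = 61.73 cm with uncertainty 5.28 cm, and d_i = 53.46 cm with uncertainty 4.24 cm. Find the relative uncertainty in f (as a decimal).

∂f/∂d_o = (d_i/(d_o+d_i))² = 0.215;  ∂f/∂d_i = (d_o/(d_o+d_i))² = 0.287
δf = √((∂f/∂d_o · δd_o)² + (∂f/∂d_i · δd_i)²) = √(1.29 + 1.48) = 1.67 cm
f = 28.65 cm, so δf/f = 1.67/28.65 = 0.0582.

0.0582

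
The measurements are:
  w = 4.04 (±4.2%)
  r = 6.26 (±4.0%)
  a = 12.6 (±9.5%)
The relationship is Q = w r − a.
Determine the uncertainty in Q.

Let p = w·r = 25.3. δp/p = √((1·δw/w)² + (1·δr/r)²) = √(0.00176 + 0.00160) = 0.0580, so δp = 1.47.
Q = p − a: δQ = √(δp² + δa²) = √(2.15 + 1.43) = 1.89

1.89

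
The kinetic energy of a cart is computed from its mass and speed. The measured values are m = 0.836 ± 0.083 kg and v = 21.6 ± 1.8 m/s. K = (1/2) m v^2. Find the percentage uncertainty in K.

For a monomial K ∝ m, v^2, fractional errors add in quadrature:
  (1·δm/m)² = (1×0.0993)² = 0.00986;  (2·δv/v)² = (2×0.0833)² = 0.0278
δK/K = √(0.0376) = 0.194

19.4%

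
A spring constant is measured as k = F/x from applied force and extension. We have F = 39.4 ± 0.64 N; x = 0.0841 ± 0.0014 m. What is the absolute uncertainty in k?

Relative error in a monomial: (δk/k)² = Σ (nᵢ · δxᵢ/xᵢ)².
  (1·δF/F)² = (1×0.0162)² = 0.000264;  (-1·δx/x)² = (-1×0.0166)² = 0.000277
δk/k = √(0.000541) = 0.0233
k = 468 N/m, so δk = 0.0233 × 468 = 10.9 N/m.

10.9 N/m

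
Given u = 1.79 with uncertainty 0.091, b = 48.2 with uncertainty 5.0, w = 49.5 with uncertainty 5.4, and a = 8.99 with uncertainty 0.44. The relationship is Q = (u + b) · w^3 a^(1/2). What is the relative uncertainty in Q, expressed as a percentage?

Let h = u + b = 50.0. δh = √(δu² + δb²) = √(0.00828 + 25.0) = 5.00, so δh/h = 0.100.
Q is then a monomial in h, w, a:
δQ/Q = √((δh/h)² + (3·δw/w)² + (½·δa/a)²) = √(0.0100 + 0.107 + 0.000599) = 0.343

34.3%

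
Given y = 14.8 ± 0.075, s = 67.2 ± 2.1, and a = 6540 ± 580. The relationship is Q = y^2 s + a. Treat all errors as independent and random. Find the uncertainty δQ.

755

Let p = y^2·s = 14700. δp/p = √((2·δy/y)² + (1·δs/s)²) = √(0.000103 + 0.000977) = 0.0329, so δp = 484.
Q = p + a: δQ = √(δp² + δa²) = √(2.34e+05 + 3.36e+05) = 755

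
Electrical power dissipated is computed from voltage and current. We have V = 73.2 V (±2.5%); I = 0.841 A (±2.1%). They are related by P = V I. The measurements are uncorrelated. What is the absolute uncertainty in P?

Products/powers → add relative errors in quadrature, weighted by exponent:
  (1·δV/V)² = (1×0.0250)² = 0.000625;  (1·δI/I)² = (1×0.0210)² = 0.000441
δP/P = √(0.00107) = 0.0326
P = 61.6 W, so δP = 0.0326 × 61.6 = 2.01 W.

2.01 W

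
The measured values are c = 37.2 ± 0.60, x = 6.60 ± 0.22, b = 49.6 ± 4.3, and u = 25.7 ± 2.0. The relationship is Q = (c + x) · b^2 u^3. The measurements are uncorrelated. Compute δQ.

Let w = c + x = 43.8. δw = √(δc² + δx²) = √(0.360 + 0.0484) = 0.639, so δw/w = 0.0146.
Q is then a monomial in w, b, u:
δQ/Q = √((δw/w)² + (2·δb/b)² + (3·δu/u)²) = √(0.000213 + 0.0301 + 0.0545) = 0.291
Q = 1.83e+09, so δQ = 0.291 × 1.83e+09 = 5.33e+08.

5.33e+08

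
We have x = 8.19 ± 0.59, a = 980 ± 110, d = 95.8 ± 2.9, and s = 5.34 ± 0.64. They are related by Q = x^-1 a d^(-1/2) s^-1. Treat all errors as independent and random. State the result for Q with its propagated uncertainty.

Relative error in a monomial: (δQ/Q)² = Σ (nᵢ · δxᵢ/xᵢ)².
  (-1·δx/x)² = (-1×0.0720)² = 0.00519;  (1·δa/a)² = (1×0.112)² = 0.0126;  (−½·δd/d)² = (-0.5×0.0303)² = 0.000229;  (-1·δs/s)² = (-1×0.120)² = 0.0144
δQ/Q = √(0.0324) = 0.180
Q = 2.29, so δQ = 0.180 × 2.29 = 0.412.

2.29 ± 0.412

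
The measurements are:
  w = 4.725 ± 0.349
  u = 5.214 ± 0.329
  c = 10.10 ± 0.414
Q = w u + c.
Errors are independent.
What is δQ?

Let p = w·u = 24.64. δp/p = √((1·δw/w)² + (1·δu/u)²) = √(0.00546 + 0.00398) = 0.0971, so δp = 2.39.
Q = p + c: δQ = √(δp² + δc²) = √(5.73 + 0.171) = 2.43

2.43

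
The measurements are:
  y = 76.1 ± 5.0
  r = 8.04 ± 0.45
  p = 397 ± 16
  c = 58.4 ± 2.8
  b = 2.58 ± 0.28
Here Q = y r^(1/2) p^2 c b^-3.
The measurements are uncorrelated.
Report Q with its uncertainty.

(1.16 ± 0.400) × 10^8

Relative error in a monomial: (δQ/Q)² = Σ (nᵢ · δxᵢ/xᵢ)².
  (1·δy/y)² = (1×0.0657)² = 0.00432;  (½·δr/r)² = (0.5×0.0560)² = 0.000783;  (2·δp/p)² = (2×0.0403)² = 0.00650;  (1·δc/c)² = (1×0.0479)² = 0.00230;  (-3·δb/b)² = (-3×0.109)² = 0.106
δQ/Q = √(0.120) = 0.346
Q = 1.16e+08, so δQ = 0.346 × 1.16e+08 = 4e+07.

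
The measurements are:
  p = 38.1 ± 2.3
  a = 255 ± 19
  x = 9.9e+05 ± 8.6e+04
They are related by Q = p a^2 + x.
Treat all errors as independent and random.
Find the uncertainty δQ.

Let w = p·a^2 = 2.48e+06. δw/w = √((1·δp/p)² + (2·δa/a)²) = √(0.00364 + 0.0222) = 0.161, so δw = 3.98e+05.
Q = w + x: δQ = √(δw² + δx²) = √(1.59e+11 + 7.4e+09) = 4.08e+05

4.08e+05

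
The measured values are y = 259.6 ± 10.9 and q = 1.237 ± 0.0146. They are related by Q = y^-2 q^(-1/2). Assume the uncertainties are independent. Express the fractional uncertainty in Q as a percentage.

Each factor contributes (exponent × relative error)² to (δQ/Q)²:
  (-2·δy/y)² = (-2×0.0420)² = 0.00705;  (−½·δq/q)² = (-0.5×0.0118)² = 3.48e-05
δQ/Q = √(0.00709) = 0.0842

8.42%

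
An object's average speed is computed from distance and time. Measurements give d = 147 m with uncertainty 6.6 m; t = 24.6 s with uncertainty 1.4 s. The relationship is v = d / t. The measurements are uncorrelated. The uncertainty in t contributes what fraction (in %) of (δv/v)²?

(δv/v)² = (1·δd/d)² + (-1·δt/t)²
  d term: (1×0.0449)² = 0.00202
  t term: (-1×0.0569)² = 0.00324
Total = 0.00525. Share from t = 0.00324/0.00525 = 0.616.

61.6%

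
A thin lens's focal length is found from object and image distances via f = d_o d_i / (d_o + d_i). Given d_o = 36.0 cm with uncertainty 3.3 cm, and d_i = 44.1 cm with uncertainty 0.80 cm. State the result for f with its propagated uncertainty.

∂f/∂d_o = (d_i/(d_o+d_i))² = 0.303;  ∂f/∂d_i = (d_o/(d_o+d_i))² = 0.202
δf = √((∂f/∂d_o · δd_o)² + (∂f/∂d_i · δd_i)²) = √(1.00 + 0.0261) = 1.01 cm
f = 19.8 cm.

19.8 ± 1.01 cm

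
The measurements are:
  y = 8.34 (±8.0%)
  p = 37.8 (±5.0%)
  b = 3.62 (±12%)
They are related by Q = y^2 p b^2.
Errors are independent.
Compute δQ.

Since Q is a product/quotient, work with relative uncertainties:
  (2·δy/y)² = (2×0.0800)² = 0.0256;  (1·δp/p)² = (1×0.0500)² = 0.00250;  (2·δb/b)² = (2×0.120)² = 0.0576
δQ/Q = √(0.0857) = 0.293
Q = 34500, so δQ = 0.293 × 34500 = 10100.

10100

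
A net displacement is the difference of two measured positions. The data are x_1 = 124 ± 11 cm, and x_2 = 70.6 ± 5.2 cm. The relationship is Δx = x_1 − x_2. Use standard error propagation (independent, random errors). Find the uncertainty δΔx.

Δx is a linear combination, so absolute uncertainties add in quadrature:
  (δx_1)² = 121;  (δx_2)² = 27.0
δΔx = √(148) = 12.2 cm

12.2 cm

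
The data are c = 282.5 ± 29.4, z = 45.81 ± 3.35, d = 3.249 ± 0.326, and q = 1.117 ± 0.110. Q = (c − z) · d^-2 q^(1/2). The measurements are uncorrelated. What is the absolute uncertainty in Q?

5.72

Let u = c − z = 236.7. δu = √(δc² + δz²) = √(864 + 11.2) = 29.6, so δu/u = 0.125.
Q is then a monomial in u, d, q:
δQ/Q = √((δu/u)² + (-2·δd/d)² + (½·δq/q)²) = √(0.0156 + 0.0403 + 0.00242) = 0.242
Q = 23.70, so δQ = 0.242 × 23.70 = 5.72.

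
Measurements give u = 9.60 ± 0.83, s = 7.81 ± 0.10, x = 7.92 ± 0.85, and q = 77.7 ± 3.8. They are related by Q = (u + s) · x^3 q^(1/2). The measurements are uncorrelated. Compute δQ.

24900

Let w = u + s = 17.4. δw = √(δu² + δs²) = √(0.689 + 0.0100) = 0.836, so δw/w = 0.0480.
Q is then a monomial in w, x, q:
δQ/Q = √((δw/w)² + (3·δx/x)² + (½·δq/q)²) = √(0.00231 + 0.104 + 0.000598) = 0.326
Q = 76200, so δQ = 0.326 × 76200 = 24900.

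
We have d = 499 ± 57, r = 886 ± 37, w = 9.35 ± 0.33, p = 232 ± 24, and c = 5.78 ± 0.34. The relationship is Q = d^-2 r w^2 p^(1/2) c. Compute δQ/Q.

0.255

Relative error in a monomial: (δQ/Q)² = Σ (nᵢ · δxᵢ/xᵢ)².
  (-2·δd/d)² = (-2×0.114)² = 0.0522;  (1·δr/r)² = (1×0.0418)² = 0.00174;  (2·δw/w)² = (2×0.0353)² = 0.00498;  (½·δp/p)² = (0.5×0.103)² = 0.00268;  (1·δc/c)² = (1×0.0588)² = 0.00346
δQ/Q = √(0.0651) = 0.255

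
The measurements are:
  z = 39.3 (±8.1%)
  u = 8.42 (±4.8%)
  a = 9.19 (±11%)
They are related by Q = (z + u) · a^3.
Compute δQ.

Let w = z + u = 47.7. δw = √(δz² + δu²) = √(10.1 + 0.163) = 3.21, so δw/w = 0.0672.
Q is then a monomial in w, a:
δQ/Q = √((δw/w)² + (3·δa/a)²) = √(0.00452 + 0.109) = 0.337
Q = 37000, so δQ = 0.337 × 37000 = 12500.

12500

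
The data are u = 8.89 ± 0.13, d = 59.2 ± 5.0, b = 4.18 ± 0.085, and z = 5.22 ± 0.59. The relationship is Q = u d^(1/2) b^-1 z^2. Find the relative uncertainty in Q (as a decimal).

Products/powers → add relative errors in quadrature, weighted by exponent:
  (1·δu/u)² = (1×0.0146)² = 0.000214;  (½·δd/d)² = (0.5×0.0845)² = 0.00178;  (-1·δb/b)² = (-1×0.0203)² = 0.000414;  (2·δz/z)² = (2×0.113)² = 0.0511
δQ/Q = √(0.0535) = 0.231

0.231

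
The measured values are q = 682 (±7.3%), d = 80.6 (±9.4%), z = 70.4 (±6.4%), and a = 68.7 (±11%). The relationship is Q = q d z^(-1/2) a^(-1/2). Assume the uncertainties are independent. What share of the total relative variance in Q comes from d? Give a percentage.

48.5%

(δQ/Q)² = (1·δq/q)² + (1·δd/d)² + (−½·δz/z)² + (−½·δa/a)²
  q term: (1×0.0730)² = 0.00533
  d term: (1×0.0940)² = 0.00884
  z term: (-0.5×0.0640)² = 0.00102
  a term: (-0.5×0.110)² = 0.00302
Total = 0.0182. Share from d = 0.00884/0.0182 = 0.485.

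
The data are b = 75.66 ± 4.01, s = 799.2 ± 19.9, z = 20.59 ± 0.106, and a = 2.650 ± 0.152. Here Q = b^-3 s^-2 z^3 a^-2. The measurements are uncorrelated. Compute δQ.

9.12e-10

Products/powers → add relative errors in quadrature, weighted by exponent:
  (-3·δb/b)² = (-3×0.0530)² = 0.0253;  (-2·δs/s)² = (-2×0.0249)² = 0.00248;  (3·δz/z)² = (3×0.00515)² = 0.000239;  (-2·δa/a)² = (-2×0.0574)² = 0.0132
δQ/Q = √(0.0412) = 0.203
Q = 4.493e-09, so δQ = 0.203 × 4.493e-09 = 9.12e-10.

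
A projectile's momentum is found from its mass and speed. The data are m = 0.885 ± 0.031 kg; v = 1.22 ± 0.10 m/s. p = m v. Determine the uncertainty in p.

For a monomial p ∝ m, v, fractional errors add in quadrature:
  (1·δm/m)² = (1×0.0350)² = 0.00123;  (1·δv/v)² = (1×0.0820)² = 0.00672
δp/p = √(0.00795) = 0.0891
p = 1.08 kg·m/s, so δp = 0.0891 × 1.08 = 0.0962 kg·m/s.

0.0962 kg·m/s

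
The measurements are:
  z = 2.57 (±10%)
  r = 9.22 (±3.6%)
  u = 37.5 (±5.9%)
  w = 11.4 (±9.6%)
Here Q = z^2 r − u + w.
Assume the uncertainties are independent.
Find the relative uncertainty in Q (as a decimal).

Let p = z^2·r = 60.9. δp/p = √((2·δz/z)² + (1·δr/r)²) = √(0.0400 + 0.00130) = 0.203, so δp = 12.4.
Q = p − u + w: δQ = √(δp² + δu² + δw²) = √(153 + 4.90 + 1.20) = 12.6
Q = 34.8, so δQ/Q = 12.6/34.8 = 0.363.

0.363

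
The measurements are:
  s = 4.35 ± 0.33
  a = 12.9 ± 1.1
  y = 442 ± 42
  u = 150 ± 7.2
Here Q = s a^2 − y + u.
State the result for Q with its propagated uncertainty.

432 ± 142

Let p = s·a^2 = 724. δp/p = √((1·δs/s)² + (2·δa/a)²) = √(0.00576 + 0.0291) = 0.187, so δp = 135.
Q = p − y + u: δQ = √(δp² + δy² + δu²) = √(18300 + 1760 + 51.8) = 142
Q = 432.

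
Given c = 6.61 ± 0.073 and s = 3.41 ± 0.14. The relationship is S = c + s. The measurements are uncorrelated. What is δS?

Absolute uncertainties add in quadrature for a linear combination:
  (δc)² = 0.00533;  (δs)² = 0.0196
δS = √(0.0249) = 0.158

0.158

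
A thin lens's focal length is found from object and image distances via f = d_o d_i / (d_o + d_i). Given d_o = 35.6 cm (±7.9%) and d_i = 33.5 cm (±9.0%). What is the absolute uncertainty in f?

1.04 cm

∂f/∂d_o = (d_i/(d_o+d_i))² = 0.235;  ∂f/∂d_i = (d_o/(d_o+d_i))² = 0.265
δf = √((∂f/∂d_o · δd_o)² + (∂f/∂d_i · δd_i)²) = √(0.437 + 0.640) = 1.04 cm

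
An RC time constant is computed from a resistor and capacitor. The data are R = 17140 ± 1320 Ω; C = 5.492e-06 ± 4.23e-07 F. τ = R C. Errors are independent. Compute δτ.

0.0103 s

Products/powers → add relative errors in quadrature, weighted by exponent:
  (1·δR/R)² = (1×0.0770)² = 0.00593;  (1·δC/C)² = (1×0.0770)² = 0.00593
δτ/τ = √(0.0119) = 0.109
τ = 0.09413 s, so δτ = 0.109 × 0.09413 = 0.0103 s.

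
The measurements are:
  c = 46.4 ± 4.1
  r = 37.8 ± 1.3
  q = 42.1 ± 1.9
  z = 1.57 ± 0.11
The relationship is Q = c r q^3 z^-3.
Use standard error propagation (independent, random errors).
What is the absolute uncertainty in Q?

Relative error in a monomial: (δQ/Q)² = Σ (nᵢ · δxᵢ/xᵢ)².
  (1·δc/c)² = (1×0.0884)² = 0.00781;  (1·δr/r)² = (1×0.0344)² = 0.00118;  (3·δq/q)² = (3×0.0451)² = 0.0183;  (-3·δz/z)² = (-3×0.0701)² = 0.0442
δQ/Q = √(0.0715) = 0.267
Q = 3.38e+07, so δQ = 0.267 × 3.38e+07 = 9.04e+06.

9.04e+06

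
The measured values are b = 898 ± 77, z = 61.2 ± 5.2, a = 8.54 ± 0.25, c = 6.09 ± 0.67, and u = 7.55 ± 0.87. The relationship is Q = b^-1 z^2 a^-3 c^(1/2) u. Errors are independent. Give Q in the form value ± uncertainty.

For a monomial Q ∝ b^-1, z^2, a^-3, c^(1/2), u, fractional errors add in quadrature:
  (-1·δb/b)² = (-1×0.0857)² = 0.00735;  (2·δz/z)² = (2×0.0850)² = 0.0289;  (-3·δa/a)² = (-3×0.0293)² = 0.00771;  (½·δc/c)² = (0.5×0.110)² = 0.00303;  (1·δu/u)² = (1×0.115)² = 0.0133
δQ/Q = √(0.0602) = 0.245
Q = 0.125, so δQ = 0.245 × 0.125 = 0.0306.

0.125 ± 0.0306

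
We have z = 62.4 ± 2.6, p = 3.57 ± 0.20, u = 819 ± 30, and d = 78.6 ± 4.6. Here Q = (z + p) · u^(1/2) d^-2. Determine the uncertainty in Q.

Let w = z + p = 66.0. δw = √(δz² + δp²) = √(6.76 + 0.0400) = 2.61, so δw/w = 0.0395.
Q is then a monomial in w, u, d:
δQ/Q = √((δw/w)² + (½·δu/u)² + (-2·δd/d)²) = √(0.00156 + 0.000335 + 0.0137) = 0.125
Q = 0.306, so δQ = 0.125 × 0.306 = 0.0382.

0.0382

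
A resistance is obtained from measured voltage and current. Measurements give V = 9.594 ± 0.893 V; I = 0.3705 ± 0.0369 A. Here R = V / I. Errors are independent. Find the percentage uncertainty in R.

For a monomial R ∝ V, I^-1, fractional errors add in quadrature:
  (1·δV/V)² = (1×0.0931)² = 0.00866;  (-1·δI/I)² = (-1×0.0996)² = 0.00992
δR/R = √(0.0186) = 0.136

13.6%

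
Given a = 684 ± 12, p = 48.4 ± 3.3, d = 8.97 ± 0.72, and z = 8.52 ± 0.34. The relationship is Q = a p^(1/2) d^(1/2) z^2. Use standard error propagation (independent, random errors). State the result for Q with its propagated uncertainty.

For a monomial Q ∝ a, p^(1/2), d^(1/2), z^2, fractional errors add in quadrature:
  (1·δa/a)² = (1×0.0175)² = 0.000308;  (½·δp/p)² = (0.5×0.0682)² = 0.00116;  (½·δd/d)² = (0.5×0.0803)² = 0.00161;  (2·δz/z)² = (2×0.0399)² = 0.00637
δQ/Q = √(0.00945) = 0.0972
Q = 1.03e+06, so δQ = 0.0972 × 1.03e+06 = 1.01e+05.

(1.03 ± 0.101) × 10^6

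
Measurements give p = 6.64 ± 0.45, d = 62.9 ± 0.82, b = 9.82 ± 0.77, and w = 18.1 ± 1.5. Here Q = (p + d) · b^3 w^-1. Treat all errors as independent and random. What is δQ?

909

Let u = p + d = 69.5. δu = √(δp² + δd²) = √(0.203 + 0.672) = 0.935, so δu/u = 0.0135.
Q is then a monomial in u, b, w:
δQ/Q = √((δu/u)² + (3·δb/b)² + (-1·δw/w)²) = √(0.000181 + 0.0553 + 0.00687) = 0.250
Q = 3640, so δQ = 0.250 × 3640 = 909.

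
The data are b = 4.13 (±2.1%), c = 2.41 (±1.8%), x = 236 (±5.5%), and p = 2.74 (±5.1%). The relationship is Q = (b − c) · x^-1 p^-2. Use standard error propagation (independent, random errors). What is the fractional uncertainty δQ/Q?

Let u = b − c = 1.72. δu = √(δb² + δc²) = √(0.00752 + 0.00188) = 0.0970, so δu/u = 0.0564.
Q is then a monomial in u, x, p:
δQ/Q = √((δu/u)² + (-1·δx/x)² + (-2·δp/p)²) = √(0.00318 + 0.00302 + 0.0104) = 0.129

0.129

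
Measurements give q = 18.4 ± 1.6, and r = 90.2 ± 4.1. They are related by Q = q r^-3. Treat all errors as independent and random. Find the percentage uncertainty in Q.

16.2%

Products/powers → add relative errors in quadrature, weighted by exponent:
  (1·δq/q)² = (1×0.0870)² = 0.00756;  (-3·δr/r)² = (-3×0.0455)² = 0.0186
δQ/Q = √(0.0262) = 0.162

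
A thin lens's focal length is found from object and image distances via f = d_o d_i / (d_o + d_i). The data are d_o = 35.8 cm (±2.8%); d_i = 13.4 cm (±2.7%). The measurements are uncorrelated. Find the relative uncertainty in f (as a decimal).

∂f/∂d_o = (d_i/(d_o+d_i))² = 0.0742;  ∂f/∂d_i = (d_o/(d_o+d_i))² = 0.529
δf = √((∂f/∂d_o · δd_o)² + (∂f/∂d_i · δd_i)²) = √(0.00553 + 0.0367) = 0.205 cm
f = 9.75 cm, so δf/f = 0.205/9.75 = 0.0211.

0.0211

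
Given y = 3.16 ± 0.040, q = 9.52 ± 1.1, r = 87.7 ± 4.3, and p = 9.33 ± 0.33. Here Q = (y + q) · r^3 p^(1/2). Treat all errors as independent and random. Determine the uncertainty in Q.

4.49e+06

Let u = y + q = 12.7. δu = √(δy² + δq²) = √(0.00160 + 1.21) = 1.10, so δu/u = 0.0868.
Q is then a monomial in u, r, p:
δQ/Q = √((δu/u)² + (3·δr/r)² + (½·δp/p)²) = √(0.00754 + 0.0216 + 0.000313) = 0.172
Q = 2.61e+07, so δQ = 0.172 × 2.61e+07 = 4.49e+06.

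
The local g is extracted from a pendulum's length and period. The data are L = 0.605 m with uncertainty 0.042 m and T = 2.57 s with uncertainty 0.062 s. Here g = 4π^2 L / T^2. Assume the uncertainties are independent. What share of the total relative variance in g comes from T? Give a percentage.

32.6%

(δg/g)² = (1·δL/L)² + (-2·δT/T)²
  L term: (1×0.0694)² = 0.00482
  T term: (-2×0.0241)² = 0.00233
Total = 0.00715. Share from T = 0.00233/0.00715 = 0.326.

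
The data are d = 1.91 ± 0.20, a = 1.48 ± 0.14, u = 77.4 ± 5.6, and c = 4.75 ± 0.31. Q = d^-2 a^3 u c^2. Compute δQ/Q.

Products/powers → add relative errors in quadrature, weighted by exponent:
  (-2·δd/d)² = (-2×0.105)² = 0.0439;  (3·δa/a)² = (3×0.0946)² = 0.0805;  (1·δu/u)² = (1×0.0724)² = 0.00523;  (2·δc/c)² = (2×0.0653)² = 0.0170
δQ/Q = √(0.147) = 0.383

0.383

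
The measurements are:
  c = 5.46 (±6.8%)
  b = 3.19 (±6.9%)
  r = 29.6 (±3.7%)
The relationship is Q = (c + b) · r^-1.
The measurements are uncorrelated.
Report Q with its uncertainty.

0.292 ± 0.0182

Let u = c + b = 8.65. δu = √(δc² + δb²) = √(0.138 + 0.0484) = 0.432, so δu/u = 0.0499.
Q is then a monomial in u, r:
δQ/Q = √((δu/u)² + (-1·δr/r)²) = √(0.00249 + 0.00137) = 0.0621
Q = 0.292, so δQ = 0.0621 × 0.292 = 0.0182.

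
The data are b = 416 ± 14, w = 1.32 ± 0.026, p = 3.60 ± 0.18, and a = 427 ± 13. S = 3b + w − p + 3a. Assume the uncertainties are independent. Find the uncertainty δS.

57.3

Each term contributes (cᵢ δxᵢ)² to (δS)²:
  (3·δb)² = 1760;  (δw)² = 0.000676;  (δp)² = 0.0324;  (3·δa)² = 1520
δS = √(3290) = 57.3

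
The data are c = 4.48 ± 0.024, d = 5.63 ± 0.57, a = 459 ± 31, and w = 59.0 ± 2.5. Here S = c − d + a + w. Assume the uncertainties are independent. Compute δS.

Sums and differences: (δS)² = Σ (cᵢ δxᵢ)².
  (δc)² = 0.000576;  (δd)² = 0.325;  (δa)² = 961;  (δw)² = 6.25
δS = √(968) = 31.1

31.1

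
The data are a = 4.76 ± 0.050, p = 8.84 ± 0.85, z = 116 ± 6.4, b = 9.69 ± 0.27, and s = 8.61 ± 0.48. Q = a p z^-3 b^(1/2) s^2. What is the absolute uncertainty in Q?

Products/powers → add relative errors in quadrature, weighted by exponent:
  (1·δa/a)² = (1×0.0105)² = 0.000110;  (1·δp/p)² = (1×0.0962)² = 0.00925;  (-3·δz/z)² = (-3×0.0552)² = 0.0274;  (½·δb/b)² = (0.5×0.0279)² = 0.000194;  (2·δs/s)² = (2×0.0557)² = 0.0124
δQ/Q = √(0.0494) = 0.222
Q = 0.00622, so δQ = 0.222 × 0.00622 = 0.00138.

0.00138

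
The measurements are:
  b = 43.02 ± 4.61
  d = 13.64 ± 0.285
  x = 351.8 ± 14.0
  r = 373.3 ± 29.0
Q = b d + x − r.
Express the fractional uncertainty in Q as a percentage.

Let p = b·d = 586.8. δp/p = √((1·δb/b)² + (1·δd/d)²) = √(0.0115 + 0.000437) = 0.109, so δp = 64.1.
Q = p + x − r: δQ = √(δp² + δx² + δr²) = √(4100 + 196 + 841) = 71.7
Q = 565.3, so δQ/Q = 71.7/565.3 = 0.127.

12.7%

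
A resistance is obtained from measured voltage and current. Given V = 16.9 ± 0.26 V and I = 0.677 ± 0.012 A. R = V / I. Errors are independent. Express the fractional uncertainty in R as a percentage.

2.35%

Each factor contributes (exponent × relative error)² to (δR/R)²:
  (1·δV/V)² = (1×0.0154)² = 0.000237;  (-1·δI/I)² = (-1×0.0177)² = 0.000314
δR/R = √(0.000551) = 0.0235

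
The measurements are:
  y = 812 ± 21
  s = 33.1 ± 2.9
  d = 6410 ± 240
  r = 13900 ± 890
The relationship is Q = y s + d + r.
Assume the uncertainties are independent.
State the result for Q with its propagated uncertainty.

Let p = y·s = 26900. δp/p = √((1·δy/y)² + (1·δs/s)²) = √(0.000669 + 0.00768) = 0.0914, so δp = 2460.
Q = p + d + r: δQ = √(δp² + δd² + δr²) = √(6.03e+06 + 57600 + 7.92e+05) = 2620
Q = 47200.

47200 ± 2620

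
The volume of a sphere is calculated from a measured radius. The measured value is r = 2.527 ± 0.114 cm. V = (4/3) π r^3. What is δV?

V ∝ r^3, so δV/V = |3| · δr/r = 3 × 0.0451 = 0.135.
V = 67.59 cm^3, so δV = 0.135 × 67.59 = 9.15 cm^3.

9.15 cm^3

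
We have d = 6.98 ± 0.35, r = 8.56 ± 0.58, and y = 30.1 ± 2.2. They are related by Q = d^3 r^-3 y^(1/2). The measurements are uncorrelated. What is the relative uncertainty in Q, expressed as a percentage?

Each factor contributes (exponent × relative error)² to (δQ/Q)²:
  (3·δd/d)² = (3×0.0501)² = 0.0226;  (-3·δr/r)² = (-3×0.0678)² = 0.0413;  (½·δy/y)² = (0.5×0.0731)² = 0.00134
δQ/Q = √(0.0653) = 0.256

25.6%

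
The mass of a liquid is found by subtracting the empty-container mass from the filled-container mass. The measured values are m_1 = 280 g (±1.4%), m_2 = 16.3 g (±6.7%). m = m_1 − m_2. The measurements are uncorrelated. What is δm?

4.07 g

Absolute uncertainties add in quadrature for a linear combination:
  (δm_1)² = 15.4;  (δm_2)² = 1.19
δm = √(16.6) = 4.07 g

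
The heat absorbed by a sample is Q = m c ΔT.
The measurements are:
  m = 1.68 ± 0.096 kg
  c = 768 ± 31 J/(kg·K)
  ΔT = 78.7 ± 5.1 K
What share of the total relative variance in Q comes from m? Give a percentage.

35.9%

(δQ/Q)² = (1·δm/m)² + (1·δc/c)² + (1·δΔT/ΔT)²
  m term: (1×0.0571)² = 0.00327
  c term: (1×0.0404)² = 0.00163
  ΔT term: (1×0.0648)² = 0.00420
Total = 0.00909. Share from m = 0.00327/0.00909 = 0.359.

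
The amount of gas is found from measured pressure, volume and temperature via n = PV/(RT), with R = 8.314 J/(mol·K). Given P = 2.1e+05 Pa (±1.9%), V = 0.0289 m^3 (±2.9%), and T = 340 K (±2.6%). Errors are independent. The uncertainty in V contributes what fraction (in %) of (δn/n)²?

(δn/n)² = (1·δP/P)² + (1·δV/V)² + (-1·δT/T)²
  P term: (1×0.0190)² = 0.000361
  V term: (1×0.0290)² = 0.000841
  T term: (-1×0.0260)² = 0.000676
Total = 0.00188. Share from V = 0.000841/0.00188 = 0.448.

44.8%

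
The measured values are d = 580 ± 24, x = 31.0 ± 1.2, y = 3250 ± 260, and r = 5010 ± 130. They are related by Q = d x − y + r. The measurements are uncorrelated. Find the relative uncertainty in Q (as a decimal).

0.0537

Let p = d·x = 18000. δp/p = √((1·δd/d)² + (1·δx/x)²) = √(0.00171 + 0.00150) = 0.0567, so δp = 1020.
Q = p − y + r: δQ = √(δp² + δy² + δr²) = √(1.04e+06 + 67600 + 16900) = 1060
Q = 19700, so δQ/Q = 1060/19700 = 0.0537.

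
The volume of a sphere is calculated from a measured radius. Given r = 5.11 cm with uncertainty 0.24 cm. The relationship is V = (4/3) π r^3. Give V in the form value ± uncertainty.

559 ± 78.8 cm^3

Each factor contributes (exponent × relative error)² to (δV/V)²:
  (3·δr/r)² = (3×0.0470)² = 0.0199
δV/V = √(0.0199) = 0.141
V = 559 cm^3, so δV = 0.141 × 559 = 78.8 cm^3.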